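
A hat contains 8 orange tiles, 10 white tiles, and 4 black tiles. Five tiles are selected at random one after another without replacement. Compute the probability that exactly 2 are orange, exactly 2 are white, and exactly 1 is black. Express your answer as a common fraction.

Unordered draws without replacement: count favorable combinations over C(22,5).
Favorable = C(8,2) · C(10,2) · C(4,1) = 5040; total = C(22,5) = 26334.
P = 5040/26334 = 40/209 ≈ 0.1914.

40/209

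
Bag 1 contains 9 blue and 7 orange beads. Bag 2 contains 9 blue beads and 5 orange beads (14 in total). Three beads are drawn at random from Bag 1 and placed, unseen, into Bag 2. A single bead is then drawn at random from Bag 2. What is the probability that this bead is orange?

Condition on how many of the transferred beads are orange (from Bag 1: 7 orange of 16; then Bag 2 has 17 total).
  0 orange: C(7,0)C(9,3)/C(16,3) = 3/20; then P = 5/17
  1 orange: C(7,1)C(9,2)/C(16,3) = 9/20; then P = 6/17
  2 orange: C(7,2)C(9,1)/C(16,3) = 27/80; then P = 7/17
  3 orange: C(7,3)C(9,0)/C(16,3) = 1/16; then P = 8/17
P(orange from Bag 2) = 101/272 ≈ 0.3713.

101/272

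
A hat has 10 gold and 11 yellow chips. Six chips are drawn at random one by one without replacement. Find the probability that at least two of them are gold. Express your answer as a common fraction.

Sum the hypergeometric tail for j = 2,…,6 gold chips.
Favorable = C(10,2)·C(11,4) + C(10,3)·C(11,3) + C(10,4)·C(11,2) + C(10,5)·C(11,1) + C(10,6)·C(11,0) = 49182; total = C(21,6) = 54264.
P = 49182/54264 = 1171/1292 ≈ 0.9063.

1171/1292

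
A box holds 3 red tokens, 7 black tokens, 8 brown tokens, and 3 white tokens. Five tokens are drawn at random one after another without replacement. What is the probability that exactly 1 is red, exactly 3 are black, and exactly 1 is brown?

40/969

Unordered draws without replacement: count favorable combinations over C(21,5).
Favorable = C(3,1) · C(7,3) · C(8,1) · C(3,0) = 840; total = C(21,5) = 20349.
P = 840/20349 = 40/969 ≈ 0.0413.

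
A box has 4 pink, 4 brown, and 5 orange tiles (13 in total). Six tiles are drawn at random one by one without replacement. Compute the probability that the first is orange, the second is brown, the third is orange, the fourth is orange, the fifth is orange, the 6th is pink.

2/1287

Multiply the conditional probability of each draw in order, without replacement, so each draw removes one from its color and from the total.
P = (5/13) · (4/12) · (4/11) · (3/10) · (2/9) · (4/8) = 2/1287 ≈ 0.0016.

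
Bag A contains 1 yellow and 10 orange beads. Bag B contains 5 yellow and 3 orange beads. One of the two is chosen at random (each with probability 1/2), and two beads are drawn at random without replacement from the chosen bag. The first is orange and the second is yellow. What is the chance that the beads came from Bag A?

P(E | Bag A) = 1/11; P(E | Bag B) = 15/56.
P(E) = 1/2·1/11 + 1/2·15/56 = 221/1232.
By Bayes' rule, P(Bag A | E) = 1/22 / 221/1232 = 56/221 ≈ 0.2534.

56/221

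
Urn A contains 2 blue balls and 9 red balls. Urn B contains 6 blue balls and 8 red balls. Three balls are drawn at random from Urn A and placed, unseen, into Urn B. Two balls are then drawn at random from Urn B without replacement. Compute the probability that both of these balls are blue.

Condition on how many of the transferred balls are blue (from Urn A: 2 blue of 11; then Urn B has 17 total).
  0 blue: C(2,0)C(9,3)/C(11,3) = 28/55; then P = C(6,2)/C(17,2) = 15/136
  1 blue: C(2,1)C(9,2)/C(11,3) = 24/55; then P = C(7,2)/C(17,2) = 21/136
  2 blue: C(2,2)C(9,1)/C(11,3) = 3/55; then P = C(8,2)/C(17,2) = 7/34
P(both blue) = 126/935 ≈ 0.1348.

126/935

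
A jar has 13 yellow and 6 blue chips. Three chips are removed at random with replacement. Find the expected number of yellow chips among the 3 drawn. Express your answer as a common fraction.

39/19

By linearity of expectation, E[X] = Σ P(draw i is yellow); each independent draw has P(yellow) = 13/19.
E[X] = 3 · 13/19 = 39/19 ≈ 2.0526.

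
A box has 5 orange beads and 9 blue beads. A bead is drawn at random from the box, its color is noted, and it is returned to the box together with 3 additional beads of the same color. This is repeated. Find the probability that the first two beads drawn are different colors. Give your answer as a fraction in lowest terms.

45/119

Either orange then blue, or blue then orange; after the first draw the total is 17.
P = (5/14)·(9/17) + (9/14)·(5/17) = 45/119 ≈ 0.3782.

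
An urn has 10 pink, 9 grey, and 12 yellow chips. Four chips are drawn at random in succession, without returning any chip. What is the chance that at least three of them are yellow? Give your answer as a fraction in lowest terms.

935/6293

Sum the hypergeometric tail for j = 3,…,4 yellow chips.
Favorable = C(12,3)·C(19,1) + C(12,4)·C(19,0) = 4675; total = C(31,4) = 31465.
P = 4675/31465 = 935/6293 ≈ 0.1486.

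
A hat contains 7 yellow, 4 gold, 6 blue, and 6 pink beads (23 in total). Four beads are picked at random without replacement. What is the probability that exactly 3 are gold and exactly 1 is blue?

Unordered draws without replacement: count favorable combinations over C(23,4).
Favorable = C(7,0) · C(4,3) · C(6,1) · C(6,0) = 24; total = C(23,4) = 8855.
P = 24/8855 = 24/8855 ≈ 0.0027.

24/8855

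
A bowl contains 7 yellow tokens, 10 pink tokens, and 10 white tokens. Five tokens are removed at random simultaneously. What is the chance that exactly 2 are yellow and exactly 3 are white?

Unordered draws without replacement: count favorable combinations over C(27,5).
Favorable = C(7,2) · C(10,0) · C(10,3) = 2520; total = C(27,5) = 80730.
P = 2520/80730 = 28/897 ≈ 0.0312.

28/897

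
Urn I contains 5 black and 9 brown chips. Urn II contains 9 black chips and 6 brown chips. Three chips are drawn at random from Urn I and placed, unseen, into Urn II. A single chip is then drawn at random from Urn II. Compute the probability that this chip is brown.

37/84

Condition on how many of the transferred chips are brown (from Urn I: 9 brown of 14; then Urn II has 18 total).
  0 brown: C(9,0)C(5,3)/C(14,3) = 5/182; then P = 6/18
  1 brown: C(9,1)C(5,2)/C(14,3) = 45/182; then P = 7/18
  2 brown: C(9,2)C(5,1)/C(14,3) = 45/91; then P = 8/18
  3 brown: C(9,3)C(5,0)/C(14,3) = 3/13; then P = 9/18
P(brown from Urn II) = 37/84 ≈ 0.4405.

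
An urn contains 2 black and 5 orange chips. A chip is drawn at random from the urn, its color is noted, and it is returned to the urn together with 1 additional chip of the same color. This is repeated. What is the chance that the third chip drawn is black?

2/7

Sum over the four possibilities for the first two draws (black/not-black each), tracking how the black count and total change by +1 per draw.
P(third is black) = 2/7 ≈ 0.2857. (In a Pólya urn every draw has the same marginal probability 2/7.)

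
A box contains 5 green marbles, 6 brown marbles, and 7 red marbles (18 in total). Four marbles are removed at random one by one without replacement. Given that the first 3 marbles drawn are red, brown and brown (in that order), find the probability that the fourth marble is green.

After removing 2 brown, 1 red, the box has 5 green out of 15 remaining.
P(fourth is green | given) = 5/15 = 1/3 ≈ 0.3333.

1/3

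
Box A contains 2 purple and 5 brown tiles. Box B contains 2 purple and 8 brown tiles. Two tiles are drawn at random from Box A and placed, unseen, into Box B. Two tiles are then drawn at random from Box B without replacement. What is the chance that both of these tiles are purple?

Condition on how many of the transferred tiles are purple (from Box A: 2 purple of 7; then Box B has 12 total).
  0 purple: C(2,0)C(5,2)/C(7,2) = 10/21; then P = C(2,2)/C(12,2) = 1/66
  1 purple: C(2,1)C(5,1)/C(7,2) = 10/21; then P = C(3,2)/C(12,2) = 1/22
  2 purple: C(2,2)C(5,0)/C(7,2) = 1/21; then P = C(4,2)/C(12,2) = 1/11
P(both purple) = 23/693 ≈ 0.0332.

23/693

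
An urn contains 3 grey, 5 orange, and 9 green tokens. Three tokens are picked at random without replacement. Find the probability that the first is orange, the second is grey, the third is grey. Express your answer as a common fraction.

1/136

Multiply the conditional probability of each draw in order, without replacement, so each draw removes one from its color and from the total.
P = (5/17) · (3/16) · (2/15) = 1/136 ≈ 0.0074.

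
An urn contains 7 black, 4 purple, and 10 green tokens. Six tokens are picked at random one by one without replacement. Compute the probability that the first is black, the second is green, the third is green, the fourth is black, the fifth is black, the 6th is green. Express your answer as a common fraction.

5/1292

Multiply the conditional probability of each draw in order, without replacement, so each draw removes one from its color and from the total.
P = (7/21) · (10/20) · (9/19) · (6/18) · (5/17) · (8/16) = 5/1292 ≈ 0.0039.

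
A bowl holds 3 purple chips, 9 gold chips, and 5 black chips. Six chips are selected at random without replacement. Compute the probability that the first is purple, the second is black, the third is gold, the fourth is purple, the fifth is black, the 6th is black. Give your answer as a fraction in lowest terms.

Multiply the conditional probability of each draw in order, without replacement, so each draw removes one from its color and from the total.
P = (3/17) · (5/16) · (9/15) · (2/14) · (4/13) · (3/12) = 9/24752 ≈ 0.0004.

9/24752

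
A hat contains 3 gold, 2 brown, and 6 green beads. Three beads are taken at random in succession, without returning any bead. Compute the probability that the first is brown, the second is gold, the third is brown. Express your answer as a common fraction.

Multiply the conditional probability of each draw in order, without replacement, so each draw removes one from its color and from the total.
P = (2/11) · (3/10) · (1/9) = 1/165 ≈ 0.0061.

1/165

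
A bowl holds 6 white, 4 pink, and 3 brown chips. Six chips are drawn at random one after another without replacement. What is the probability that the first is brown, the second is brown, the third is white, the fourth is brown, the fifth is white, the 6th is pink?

Multiply the conditional probability of each draw in order, without replacement, so each draw removes one from its color and from the total.
P = (3/13) · (2/12) · (6/11) · (1/10) · (5/9) · (4/8) = 1/1716 ≈ 0.0006.

1/1716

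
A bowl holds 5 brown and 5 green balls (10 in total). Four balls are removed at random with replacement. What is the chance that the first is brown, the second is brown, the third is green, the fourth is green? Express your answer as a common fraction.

1/16

Multiply the conditional probability of each draw in order, with replacement (the composition resets each draw).
P = (5/10) · (5/10) · (5/10) · (5/10) = 1/16 ≈ 0.0625.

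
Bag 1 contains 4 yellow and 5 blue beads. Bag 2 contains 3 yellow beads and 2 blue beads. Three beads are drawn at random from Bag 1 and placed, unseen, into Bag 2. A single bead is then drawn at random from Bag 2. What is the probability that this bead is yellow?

Condition on how many of the transferred beads are yellow (from Bag 1: 4 yellow of 9; then Bag 2 has 8 total).
  0 yellow: C(4,0)C(5,3)/C(9,3) = 5/42; then P = 3/8
  1 yellow: C(4,1)C(5,2)/C(9,3) = 10/21; then P = 4/8
  2 yellow: C(4,2)C(5,1)/C(9,3) = 5/14; then P = 5/8
  3 yellow: C(4,3)C(5,0)/C(9,3) = 1/21; then P = 6/8
P(yellow from Bag 2) = 13/24 ≈ 0.5417.

13/24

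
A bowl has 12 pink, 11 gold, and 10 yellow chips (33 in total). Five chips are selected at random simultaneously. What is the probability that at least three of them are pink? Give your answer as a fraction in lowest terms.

1739/7192

Sum the hypergeometric tail for j = 3,…,5 pink chips.
Favorable = C(12,3)·C(21,2) + C(12,4)·C(21,1) + C(12,5)·C(21,0) = 57387; total = C(33,5) = 237336.
P = 57387/237336 = 1739/7192 ≈ 0.2418.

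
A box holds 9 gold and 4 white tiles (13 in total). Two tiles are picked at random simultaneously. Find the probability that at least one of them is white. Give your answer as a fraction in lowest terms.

Use the complement: P(at least one white) = 1 − P(no white).
P(none) = C(9,2)/C(13,2) = 36/78.
So P = 1 − 36/78 = 7/13 ≈ 0.5385.

7/13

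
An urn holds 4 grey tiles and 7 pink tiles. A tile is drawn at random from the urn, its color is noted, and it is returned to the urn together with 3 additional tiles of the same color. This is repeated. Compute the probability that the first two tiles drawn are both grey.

After a grey draw the urn holds 7 grey out of 14.
P = (4/11)·(7/14) = 2/11 ≈ 0.1818.

2/11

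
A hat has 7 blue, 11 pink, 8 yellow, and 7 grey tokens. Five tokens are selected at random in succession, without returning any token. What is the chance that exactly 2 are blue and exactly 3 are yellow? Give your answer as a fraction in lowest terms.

Unordered draws without replacement: count favorable combinations over C(33,5).
Favorable = C(7,2) · C(11,0) · C(8,3) · C(7,0) = 1176; total = C(33,5) = 237336.
P = 1176/237336 = 49/9889 ≈ 0.0050.

49/9889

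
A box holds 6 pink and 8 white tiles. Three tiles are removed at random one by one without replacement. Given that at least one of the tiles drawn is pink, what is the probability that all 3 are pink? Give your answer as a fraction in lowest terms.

5/77

P(all 3 pink) = C(6,3)/C(14,3) = 5/91; P(at least one pink) = 1 − C(8,3)/C(14,3) = 11/13.
Since 'all 3 pink' ⊆ 'at least one pink', P(all 3 | at least one) = 5/91 / 11/13 = 5/77 ≈ 0.0649.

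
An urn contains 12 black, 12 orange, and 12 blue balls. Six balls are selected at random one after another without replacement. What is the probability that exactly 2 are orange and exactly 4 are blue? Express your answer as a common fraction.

Unordered draws without replacement: count favorable combinations over C(36,6).
Favorable = C(12,0) · C(12,2) · C(12,4) = 32670; total = C(36,6) = 1947792.
P = 32670/1947792 = 495/29512 ≈ 0.0168.

495/29512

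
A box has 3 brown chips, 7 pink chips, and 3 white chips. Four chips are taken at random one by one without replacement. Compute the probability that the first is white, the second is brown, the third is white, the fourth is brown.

Multiply the conditional probability of each draw in order, without replacement, so each draw removes one from its color and from the total.
P = (3/13) · (3/12) · (2/11) · (2/10) = 3/1430 ≈ 0.0021.

3/1430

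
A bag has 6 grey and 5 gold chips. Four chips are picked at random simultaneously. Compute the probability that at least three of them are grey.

23/66

Sum the hypergeometric tail for j = 3,…,4 grey chips.
Favorable = C(6,3)·C(5,1) + C(6,4)·C(5,0) = 115; total = C(11,4) = 330.
P = 115/330 = 23/66 ≈ 0.3485.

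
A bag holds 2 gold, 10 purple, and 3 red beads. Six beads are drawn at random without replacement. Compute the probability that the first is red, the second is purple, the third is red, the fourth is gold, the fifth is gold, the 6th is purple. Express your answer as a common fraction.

Multiply the conditional probability of each draw in order, without replacement, so each draw removes one from its color and from the total.
P = (3/15) · (10/14) · (2/13) · (2/12) · (1/11) · (9/10) = 3/10010 ≈ 0.0003.

3/10010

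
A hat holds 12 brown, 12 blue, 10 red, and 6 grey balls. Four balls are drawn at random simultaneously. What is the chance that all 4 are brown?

99/18278

Unordered draws without replacement: count favorable combinations over C(40,4).
Favorable = C(12,4) · C(12,0) · C(10,0) · C(6,0) = 495; total = C(40,4) = 91390.
P = 495/91390 = 99/18278 ≈ 0.0054.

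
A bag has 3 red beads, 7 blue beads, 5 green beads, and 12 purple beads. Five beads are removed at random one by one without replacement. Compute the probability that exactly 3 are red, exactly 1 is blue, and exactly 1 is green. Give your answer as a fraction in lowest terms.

Unordered draws without replacement: count favorable combinations over C(27,5).
Favorable = C(3,3) · C(7,1) · C(5,1) · C(12,0) = 35; total = C(27,5) = 80730.
P = 35/80730 = 7/16146 ≈ 0.0004.

7/16146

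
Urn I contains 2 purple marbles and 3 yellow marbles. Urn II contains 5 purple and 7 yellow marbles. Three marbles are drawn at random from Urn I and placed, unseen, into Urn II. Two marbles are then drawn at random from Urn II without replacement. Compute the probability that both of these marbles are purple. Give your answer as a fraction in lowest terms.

Condition on how many of the transferred marbles are purple (from Urn I: 2 purple of 5; then Urn II has 15 total).
  0 purple: C(2,0)C(3,3)/C(5,3) = 1/10; then P = C(5,2)/C(15,2) = 2/21
  1 purple: C(2,1)C(3,2)/C(5,3) = 3/5; then P = C(6,2)/C(15,2) = 1/7
  2 purple: C(2,2)C(3,1)/C(5,3) = 3/10; then P = C(7,2)/C(15,2) = 1/5
P(both purple) = 163/1050 ≈ 0.1552.

163/1050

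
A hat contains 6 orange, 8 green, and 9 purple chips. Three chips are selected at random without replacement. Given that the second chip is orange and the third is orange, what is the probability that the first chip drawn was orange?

4/21

P(first=orange and the second chip is orange and the third is orange) = (6/23)·(5/22)·(4/21) = 20/1771.
P(E) = Σ over first color = 20/1771 + 40/1771 + 45/1771 = 15/253.
By Bayes, P(first=orange | E) = 20/1771 / 15/253 = 4/21 ≈ 0.1905.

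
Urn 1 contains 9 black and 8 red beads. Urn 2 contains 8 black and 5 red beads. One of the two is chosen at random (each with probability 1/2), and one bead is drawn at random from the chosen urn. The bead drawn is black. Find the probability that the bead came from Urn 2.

136/253

P(black | Urn 1) = 9/17; P(black | Urn 2) = 8/13.
P(black) = 1/2·9/17 + 1/2·8/13 = 253/442.
By Bayes' rule, P(Urn 2 | black) = 4/13 / 253/442 = 136/253 ≈ 0.5375.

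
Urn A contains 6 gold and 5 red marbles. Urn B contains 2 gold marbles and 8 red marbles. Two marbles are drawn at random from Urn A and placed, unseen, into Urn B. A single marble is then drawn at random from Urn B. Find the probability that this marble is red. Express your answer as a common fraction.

Condition on how many of the transferred marbles are red (from Urn A: 5 red of 11; then Urn B has 12 total).
  0 red: C(5,0)C(6,2)/C(11,2) = 3/11; then P = 8/12
  1 red: C(5,1)C(6,1)/C(11,2) = 6/11; then P = 9/12
  2 red: C(5,2)C(6,0)/C(11,2) = 2/11; then P = 10/12
P(red from Urn B) = 49/66 ≈ 0.7424.

49/66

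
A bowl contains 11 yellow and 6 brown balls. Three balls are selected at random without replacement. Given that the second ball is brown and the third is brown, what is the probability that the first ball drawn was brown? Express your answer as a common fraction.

P(first=brown and the second ball is brown and the third is brown) = (6/17)·(5/16)·(4/15) = 1/34.
P(E) = Σ over first color = 11/136 + 1/34 = 15/136.
By Bayes, P(first=brown | E) = 1/34 / 15/136 = 4/15 ≈ 0.2667.

4/15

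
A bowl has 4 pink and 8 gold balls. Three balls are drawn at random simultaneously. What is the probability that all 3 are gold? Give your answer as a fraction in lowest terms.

14/55

Unordered draws without replacement: count favorable combinations over C(12,3).
Favorable = C(4,0) · C(8,3) = 56; total = C(12,3) = 220.
P = 56/220 = 14/55 ≈ 0.2545.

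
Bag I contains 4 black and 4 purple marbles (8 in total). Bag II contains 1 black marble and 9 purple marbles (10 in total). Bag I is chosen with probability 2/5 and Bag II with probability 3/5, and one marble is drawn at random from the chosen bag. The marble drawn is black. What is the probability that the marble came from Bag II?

3/13

P(black | Bag I) = 1/2; P(black | Bag II) = 1/10.
P(black) = 2/5·1/2 + 3/5·1/10 = 13/50.
By Bayes' rule, P(Bag II | black) = 3/50 / 13/50 = 3/13 ≈ 0.2308.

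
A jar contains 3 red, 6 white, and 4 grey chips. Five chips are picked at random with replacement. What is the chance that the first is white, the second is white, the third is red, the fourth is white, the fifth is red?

Multiply the conditional probability of each draw in order, with replacement (the composition resets each draw).
P = (6/13) · (6/13) · (3/13) · (6/13) · (3/13) = 1944/371293 ≈ 0.0052.

1944/371293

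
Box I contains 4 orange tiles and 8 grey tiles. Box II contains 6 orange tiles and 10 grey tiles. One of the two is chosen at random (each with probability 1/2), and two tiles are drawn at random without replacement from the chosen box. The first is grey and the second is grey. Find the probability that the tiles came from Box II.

99/211

P(E | Box I) = 14/33; P(E | Box II) = 3/8.
P(E) = 1/2·14/33 + 1/2·3/8 = 211/528.
By Bayes' rule, P(Box II | E) = 3/16 / 211/528 = 99/211 ≈ 0.4692.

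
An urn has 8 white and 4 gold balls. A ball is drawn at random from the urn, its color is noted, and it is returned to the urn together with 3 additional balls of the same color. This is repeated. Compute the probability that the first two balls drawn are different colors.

16/45

Either white then gold, or gold then white; after the first draw the total is 15.
P = (8/12)·(4/15) + (4/12)·(8/15) = 16/45 ≈ 0.3556.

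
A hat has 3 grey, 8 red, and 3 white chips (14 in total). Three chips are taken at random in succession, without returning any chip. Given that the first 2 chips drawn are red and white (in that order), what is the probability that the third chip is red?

7/12

After removing 1 red, 1 white, the hat has 7 red out of 12 remaining.
P(third is red | given) = 7/12 ≈ 0.5833.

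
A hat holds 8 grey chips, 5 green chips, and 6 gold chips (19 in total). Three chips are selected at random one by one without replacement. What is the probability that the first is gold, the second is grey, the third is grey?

56/969

Multiply the conditional probability of each draw in order, without replacement, so each draw removes one from its color and from the total.
P = (6/19) · (8/18) · (7/17) = 56/969 ≈ 0.0578.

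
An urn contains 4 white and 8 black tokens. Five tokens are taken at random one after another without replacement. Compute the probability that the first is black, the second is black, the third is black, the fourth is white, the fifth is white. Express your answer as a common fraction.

7/165

Multiply the conditional probability of each draw in order, without replacement, so each draw removes one from its color and from the total.
P = (8/12) · (7/11) · (6/10) · (4/9) · (3/8) = 7/165 ≈ 0.0424.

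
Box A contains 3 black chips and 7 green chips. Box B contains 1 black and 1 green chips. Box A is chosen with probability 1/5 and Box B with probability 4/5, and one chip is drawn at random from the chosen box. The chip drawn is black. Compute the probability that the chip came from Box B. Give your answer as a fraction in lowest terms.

20/23

P(black | Box A) = 3/10; P(black | Box B) = 1/2.
P(black) = 1/5·3/10 + 4/5·1/2 = 23/50.
By Bayes' rule, P(Box B | black) = 2/5 / 23/50 = 20/23 ≈ 0.8696.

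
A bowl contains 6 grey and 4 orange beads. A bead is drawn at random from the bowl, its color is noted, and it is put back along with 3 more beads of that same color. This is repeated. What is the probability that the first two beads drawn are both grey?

After a grey draw the bowl holds 9 grey out of 13.
P = (6/10)·(9/13) = 27/65 ≈ 0.4154.

27/65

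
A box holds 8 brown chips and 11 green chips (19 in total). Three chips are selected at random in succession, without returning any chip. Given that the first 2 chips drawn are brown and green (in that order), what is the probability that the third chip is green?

After removing 1 brown, 1 green, the box has 10 green out of 17 remaining.
P(third is green | given) = 10/17 ≈ 0.5882.

10/17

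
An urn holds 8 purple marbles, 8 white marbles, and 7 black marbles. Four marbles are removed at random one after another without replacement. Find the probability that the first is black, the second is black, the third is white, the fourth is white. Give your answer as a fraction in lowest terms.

14/1265

Multiply the conditional probability of each draw in order, without replacement, so each draw removes one from its color and from the total.
P = (7/23) · (6/22) · (8/21) · (7/20) = 14/1265 ≈ 0.0111.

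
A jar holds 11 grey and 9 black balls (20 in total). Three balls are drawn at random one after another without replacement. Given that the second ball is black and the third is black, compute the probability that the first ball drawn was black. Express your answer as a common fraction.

P(first=black and the second ball is black and the third is black) = (9/20)·(8/19)·(7/18) = 7/95.
P(E) = Σ over first color = 11/95 + 7/95 = 18/95.
By Bayes, P(first=black | E) = 7/95 / 18/95 = 7/18 ≈ 0.3889.

7/18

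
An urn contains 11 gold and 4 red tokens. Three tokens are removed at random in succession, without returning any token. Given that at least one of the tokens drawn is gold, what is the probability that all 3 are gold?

15/41

P(all 3 gold) = C(11,3)/C(15,3) = 33/91; P(at least one gold) = 1 − C(4,3)/C(15,3) = 451/455.
Since 'all 3 gold' ⊆ 'at least one gold', P(all 3 | at least one) = 33/91 / 451/455 = 15/41 ≈ 0.3659.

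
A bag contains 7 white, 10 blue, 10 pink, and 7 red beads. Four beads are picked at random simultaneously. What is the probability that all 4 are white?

Unordered draws without replacement: count favorable combinations over C(34,4).
Favorable = C(7,4) · C(10,0) · C(10,0) · C(7,0) = 35; total = C(34,4) = 46376.
P = 35/46376 = 35/46376 ≈ 0.0008.

35/46376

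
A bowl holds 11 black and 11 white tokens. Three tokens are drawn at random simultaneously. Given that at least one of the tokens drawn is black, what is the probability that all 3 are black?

P(all 3 black) = C(11,3)/C(22,3) = 3/28; P(at least one black) = 1 − C(11,3)/C(22,3) = 25/28.
Since 'all 3 black' ⊆ 'at least one black', P(all 3 | at least one) = 3/28 / 25/28 = 3/25 ≈ 0.1200.

3/25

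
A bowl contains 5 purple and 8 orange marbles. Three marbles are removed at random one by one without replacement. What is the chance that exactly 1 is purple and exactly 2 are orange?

70/143

Unordered draws without replacement: count favorable combinations over C(13,3).
Favorable = C(5,1) · C(8,2) = 140; total = C(13,3) = 286.
P = 140/286 = 70/143 ≈ 0.4895.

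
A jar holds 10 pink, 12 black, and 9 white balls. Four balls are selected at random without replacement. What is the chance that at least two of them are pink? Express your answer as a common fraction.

Sum the hypergeometric tail for j = 2,…,4 pink balls.
Favorable = C(10,2)·C(21,2) + C(10,3)·C(21,1) + C(10,4)·C(21,0) = 12180; total = C(31,4) = 31465.
P = 12180/31465 = 12/31 ≈ 0.3871.

12/31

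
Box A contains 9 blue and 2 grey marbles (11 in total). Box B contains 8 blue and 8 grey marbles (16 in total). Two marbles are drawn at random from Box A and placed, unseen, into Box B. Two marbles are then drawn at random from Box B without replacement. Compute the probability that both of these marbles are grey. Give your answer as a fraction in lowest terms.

189/935

Condition on how many of the transferred marbles are grey (from Box A: 2 grey of 11; then Box B has 18 total).
  0 grey: C(2,0)C(9,2)/C(11,2) = 36/55; then P = C(8,2)/C(18,2) = 28/153
  1 grey: C(2,1)C(9,1)/C(11,2) = 18/55; then P = C(9,2)/C(18,2) = 4/17
  2 grey: C(2,2)C(9,0)/C(11,2) = 1/55; then P = C(10,2)/C(18,2) = 5/17
P(both grey) = 189/935 ≈ 0.2021.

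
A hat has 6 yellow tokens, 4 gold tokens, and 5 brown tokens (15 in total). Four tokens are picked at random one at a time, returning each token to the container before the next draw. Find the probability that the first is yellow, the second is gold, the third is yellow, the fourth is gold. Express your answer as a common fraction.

Multiply the conditional probability of each draw in order, with replacement (the composition resets each draw).
P = (6/15) · (4/15) · (6/15) · (4/15) = 64/5625 ≈ 0.0114.

64/5625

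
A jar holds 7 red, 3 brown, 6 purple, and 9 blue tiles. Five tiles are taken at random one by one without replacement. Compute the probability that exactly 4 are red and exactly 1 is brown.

1/506

Unordered draws without replacement: count favorable combinations over C(25,5).
Favorable = C(7,4) · C(3,1) · C(6,0) · C(9,0) = 105; total = C(25,5) = 53130.
P = 105/53130 = 1/506 ≈ 0.0020.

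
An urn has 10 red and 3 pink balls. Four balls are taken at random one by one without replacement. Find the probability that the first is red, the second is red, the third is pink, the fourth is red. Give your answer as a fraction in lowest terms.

Multiply the conditional probability of each draw in order, without replacement, so each draw removes one from its color and from the total.
P = (10/13) · (9/12) · (3/11) · (8/10) = 18/143 ≈ 0.1259.

18/143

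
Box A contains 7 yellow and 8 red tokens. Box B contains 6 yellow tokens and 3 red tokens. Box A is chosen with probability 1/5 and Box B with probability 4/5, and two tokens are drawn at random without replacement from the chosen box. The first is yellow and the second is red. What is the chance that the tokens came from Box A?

P(E | Box A) = 4/15; P(E | Box B) = 1/4.
P(E) = 1/5·4/15 + 4/5·1/4 = 19/75.
By Bayes' rule, P(Box A | E) = 4/75 / 19/75 = 4/19 ≈ 0.2105.

4/19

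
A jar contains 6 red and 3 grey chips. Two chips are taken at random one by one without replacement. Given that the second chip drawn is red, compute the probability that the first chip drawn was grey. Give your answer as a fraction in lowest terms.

3/8

P(first=grey and the second chip drawn is red) = (3/9)·(6/8) = 1/4.
P(the second chip drawn is red) = Σ over first color = 5/12 + 1/4 = 2/3.
By Bayes, P(first=grey | the second chip drawn is red) = 1/4 / 2/3 = 3/8 ≈ 0.3750.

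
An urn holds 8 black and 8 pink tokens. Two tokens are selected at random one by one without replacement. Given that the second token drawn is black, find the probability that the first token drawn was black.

7/15

P(first=black and the second token drawn is black) = (8/16)·(7/15) = 7/30.
P(the second token drawn is black) = Σ over first color = 7/30 + 4/15 = 1/2.
By Bayes, P(first=black | the second token drawn is black) = 7/30 / 1/2 = 7/15 ≈ 0.4667.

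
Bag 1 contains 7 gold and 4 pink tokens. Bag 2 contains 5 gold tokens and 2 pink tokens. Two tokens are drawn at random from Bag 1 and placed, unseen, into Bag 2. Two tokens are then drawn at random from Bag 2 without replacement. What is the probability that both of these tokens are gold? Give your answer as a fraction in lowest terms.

Condition on how many of the transferred tokens are gold (from Bag 1: 7 gold of 11; then Bag 2 has 9 total).
  0 gold: C(7,0)C(4,2)/C(11,2) = 6/55; then P = C(5,2)/C(9,2) = 5/18
  1 gold: C(7,1)C(4,1)/C(11,2) = 28/55; then P = C(6,2)/C(9,2) = 5/12
  2 gold: C(7,2)C(4,0)/C(11,2) = 21/55; then P = C(7,2)/C(9,2) = 7/12
P(both gold) = 307/660 ≈ 0.4652.

307/660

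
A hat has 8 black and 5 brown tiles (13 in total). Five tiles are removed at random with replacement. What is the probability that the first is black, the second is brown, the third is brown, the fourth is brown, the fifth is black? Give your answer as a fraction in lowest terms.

Multiply the conditional probability of each draw in order, with replacement (the composition resets each draw).
P = (8/13) · (5/13) · (5/13) · (5/13) · (8/13) = 8000/371293 ≈ 0.0215.

8000/371293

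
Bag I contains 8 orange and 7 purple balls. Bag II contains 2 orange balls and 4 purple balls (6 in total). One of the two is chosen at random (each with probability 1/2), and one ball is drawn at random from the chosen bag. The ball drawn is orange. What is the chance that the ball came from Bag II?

P(orange | Bag I) = 8/15; P(orange | Bag II) = 1/3.
P(orange) = 1/2·8/15 + 1/2·1/3 = 13/30.
By Bayes' rule, P(Bag II | orange) = 1/6 / 13/30 = 5/13 ≈ 0.3846.

5/13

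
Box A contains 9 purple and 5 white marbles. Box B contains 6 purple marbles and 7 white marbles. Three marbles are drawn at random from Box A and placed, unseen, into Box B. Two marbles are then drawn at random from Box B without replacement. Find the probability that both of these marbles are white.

Condition on how many of the transferred marbles are white (from Box A: 5 white of 14; then Box B has 16 total).
  0 white: C(5,0)C(9,3)/C(14,3) = 3/13; then P = C(7,2)/C(16,2) = 7/40
  1 white: C(5,1)C(9,2)/C(14,3) = 45/91; then P = C(8,2)/C(16,2) = 7/30
  2 white: C(5,2)C(9,1)/C(14,3) = 45/182; then P = C(9,2)/C(16,2) = 3/10
  3 white: C(5,3)C(9,0)/C(14,3) = 5/182; then P = C(10,2)/C(16,2) = 3/8
P(both white) = 1749/7280 ≈ 0.2402.

1749/7280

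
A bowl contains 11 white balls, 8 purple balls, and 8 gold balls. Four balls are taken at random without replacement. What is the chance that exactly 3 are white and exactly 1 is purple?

Unordered draws without replacement: count favorable combinations over C(27,4).
Favorable = C(11,3) · C(8,1) · C(8,0) = 1320; total = C(27,4) = 17550.
P = 1320/17550 = 44/585 ≈ 0.0752.

44/585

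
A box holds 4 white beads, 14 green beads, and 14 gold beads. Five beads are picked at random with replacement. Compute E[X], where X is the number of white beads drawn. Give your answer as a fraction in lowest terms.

5/8

By linearity of expectation, E[X] = Σ P(draw i is white); each independent draw has P(white) = 4/32.
E[X] = 5 · 4/32 = 5/8 ≈ 0.6250.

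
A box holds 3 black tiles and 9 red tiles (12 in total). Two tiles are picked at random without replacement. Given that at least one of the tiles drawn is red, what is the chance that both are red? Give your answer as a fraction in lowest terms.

4/7

P(both red) = C(9,2)/C(12,2) = 6/11; P(at least one red) = 1 − C(3,2)/C(12,2) = 21/22.
Since 'both red' ⊆ 'at least one red', P(both | at least one) = 6/11 / 21/22 = 4/7 ≈ 0.5714.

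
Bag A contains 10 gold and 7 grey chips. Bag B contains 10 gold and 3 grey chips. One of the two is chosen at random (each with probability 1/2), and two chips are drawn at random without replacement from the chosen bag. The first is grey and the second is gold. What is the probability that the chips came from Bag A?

91/159

P(E | Bag A) = 35/136; P(E | Bag B) = 5/26.
P(E) = 1/2·35/136 + 1/2·5/26 = 795/3536.
By Bayes' rule, P(Bag A | E) = 35/272 / 795/3536 = 91/159 ≈ 0.5723.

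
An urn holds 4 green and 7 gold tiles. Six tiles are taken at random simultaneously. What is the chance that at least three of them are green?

Sum the hypergeometric tail for j = 3,…,4 green tiles.
Favorable = C(4,3)·C(7,3) + C(4,4)·C(7,2) = 161; total = C(11,6) = 462.
P = 161/462 = 23/66 ≈ 0.3485.

23/66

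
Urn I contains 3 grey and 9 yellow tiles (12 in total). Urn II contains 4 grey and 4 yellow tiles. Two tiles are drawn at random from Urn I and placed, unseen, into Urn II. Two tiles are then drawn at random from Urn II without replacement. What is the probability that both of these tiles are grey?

59/330

Condition on how many of the transferred tiles are grey (from Urn I: 3 grey of 12; then Urn II has 10 total).
  0 grey: C(3,0)C(9,2)/C(12,2) = 6/11; then P = C(4,2)/C(10,2) = 2/15
  1 grey: C(3,1)C(9,1)/C(12,2) = 9/22; then P = C(5,2)/C(10,2) = 2/9
  2 grey: C(3,2)C(9,0)/C(12,2) = 1/22; then P = C(6,2)/C(10,2) = 1/3
P(both grey) = 59/330 ≈ 0.1788.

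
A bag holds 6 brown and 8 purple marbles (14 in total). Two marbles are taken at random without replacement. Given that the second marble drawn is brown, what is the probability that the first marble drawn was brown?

5/13

P(first=brown and the second marble drawn is brown) = (6/14)·(5/13) = 15/91.
P(the second marble drawn is brown) = Σ over first color = 15/91 + 24/91 = 3/7.
By Bayes, P(first=brown | the second marble drawn is brown) = 15/91 / 3/7 = 5/13 ≈ 0.3846.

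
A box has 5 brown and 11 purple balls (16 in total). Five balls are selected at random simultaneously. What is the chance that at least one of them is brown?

93/104

Use the complement: P(at least one brown) = 1 − P(no brown).
P(none) = C(11,5)/C(16,5) = 462/4368.
So P = 1 − 462/4368 = 93/104 ≈ 0.8942.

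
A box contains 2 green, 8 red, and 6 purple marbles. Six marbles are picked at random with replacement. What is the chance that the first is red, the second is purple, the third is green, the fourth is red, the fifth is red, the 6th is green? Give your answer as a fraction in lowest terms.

3/4096

Multiply the conditional probability of each draw in order, with replacement (the composition resets each draw).
P = (8/16) · (6/16) · (2/16) · (8/16) · (8/16) · (2/16) = 3/4096 ≈ 0.0007.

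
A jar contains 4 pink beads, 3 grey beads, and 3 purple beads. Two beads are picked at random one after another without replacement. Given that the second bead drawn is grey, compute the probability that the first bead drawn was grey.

P(first=grey and the second bead drawn is grey) = (3/10)·(2/9) = 1/15.
P(the second bead drawn is grey) = Σ over first color = 2/15 + 1/15 + 1/10 = 3/10.
By Bayes, P(first=grey | the second bead drawn is grey) = 1/15 / 3/10 = 2/9 ≈ 0.2222.

2/9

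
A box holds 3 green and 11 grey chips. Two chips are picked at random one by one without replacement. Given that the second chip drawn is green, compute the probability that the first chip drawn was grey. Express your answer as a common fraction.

P(first=grey and the second chip drawn is green) = (11/14)·(3/13) = 33/182.
P(the second chip drawn is green) = Σ over first color = 3/91 + 33/182 = 3/14.
By Bayes, P(first=grey | the second chip drawn is green) = 33/182 / 3/14 = 11/13 ≈ 0.8462.

11/13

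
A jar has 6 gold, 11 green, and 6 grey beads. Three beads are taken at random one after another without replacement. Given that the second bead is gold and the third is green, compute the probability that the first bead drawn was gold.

5/21

P(first=gold and the second bead is gold and the third is green) = (6/23)·(5/22)·(11/21) = 5/161.
P(E) = Σ over first color = 5/161 + 10/161 + 6/161 = 3/23.
By Bayes, P(first=gold | E) = 5/161 / 3/23 = 5/21 ≈ 0.2381.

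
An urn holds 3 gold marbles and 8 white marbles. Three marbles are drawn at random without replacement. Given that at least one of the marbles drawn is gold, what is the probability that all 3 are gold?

P(all 3 gold) = C(3,3)/C(11,3) = 1/165; P(at least one gold) = 1 − C(8,3)/C(11,3) = 109/165.
Since 'all 3 gold' ⊆ 'at least one gold', P(all 3 | at least one) = 1/165 / 109/165 = 1/109 ≈ 0.0092.

1/109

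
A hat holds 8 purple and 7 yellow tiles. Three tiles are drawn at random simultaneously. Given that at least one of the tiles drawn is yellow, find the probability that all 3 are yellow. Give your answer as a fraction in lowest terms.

5/57

P(all 3 yellow) = C(7,3)/C(15,3) = 1/13; P(at least one yellow) = 1 − C(8,3)/C(15,3) = 57/65.
Since 'all 3 yellow' ⊆ 'at least one yellow', P(all 3 | at least one) = 1/13 / 57/65 = 5/57 ≈ 0.0877.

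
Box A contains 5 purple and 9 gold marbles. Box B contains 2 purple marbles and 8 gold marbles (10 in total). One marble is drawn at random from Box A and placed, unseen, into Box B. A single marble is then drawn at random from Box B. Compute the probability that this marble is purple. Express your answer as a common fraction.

3/14

Condition on how many of the transferred marbles are purple (from Box A: 5 purple of 14; then Box B has 11 total).
  0 purple: C(5,0)C(9,1)/C(14,1) = 9/14; then P = 2/11
  1 purple: C(5,1)C(9,0)/C(14,1) = 5/14; then P = 3/11
P(purple from Box B) = 3/14 ≈ 0.2143.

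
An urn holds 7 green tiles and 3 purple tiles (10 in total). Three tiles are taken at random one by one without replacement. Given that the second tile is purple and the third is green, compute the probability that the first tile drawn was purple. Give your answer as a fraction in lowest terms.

P(first=purple and the second tile is purple and the third is green) = (3/10)·(2/9)·(7/8) = 7/120.
P(E) = Σ over first color = 7/40 + 7/120 = 7/30.
By Bayes, P(first=purple | E) = 7/120 / 7/30 = 1/4 ≈ 0.2500.

1/4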